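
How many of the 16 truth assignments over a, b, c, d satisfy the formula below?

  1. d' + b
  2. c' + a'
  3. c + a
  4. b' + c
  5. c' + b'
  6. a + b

1

There are 2^4 = 16 truth assignments over (a, b, c, d).
Check each against the 6 clauses (columns in the order a, b, c, d):
  F F F F  ✗ fails (c + a)
  F F F T  ✗ fails (d' + b)
  F F T F  ✗ fails (a + b)
  F F T T  ✗ fails (d' + b)
  F T F F  ✗ fails (c + a)
  F T F T  ✗ fails (c + a)
  F T T F  ✗ fails (c' + b')
  F T T T  ✗ fails (c' + b')
  T F F F  ✓ satisfies all
  T F F T  ✗ fails (d' + b)
  T F T F  ✗ fails (c' + a')
  T F T T  ✗ fails (d' + b)
  T T F F  ✗ fails (b' + c)
  T T F T  ✗ fails (b' + c)
  T T T F  ✗ fails (c' + a')
  T T T T  ✗ fails (c' + a')
1 of the 16 rows is a model.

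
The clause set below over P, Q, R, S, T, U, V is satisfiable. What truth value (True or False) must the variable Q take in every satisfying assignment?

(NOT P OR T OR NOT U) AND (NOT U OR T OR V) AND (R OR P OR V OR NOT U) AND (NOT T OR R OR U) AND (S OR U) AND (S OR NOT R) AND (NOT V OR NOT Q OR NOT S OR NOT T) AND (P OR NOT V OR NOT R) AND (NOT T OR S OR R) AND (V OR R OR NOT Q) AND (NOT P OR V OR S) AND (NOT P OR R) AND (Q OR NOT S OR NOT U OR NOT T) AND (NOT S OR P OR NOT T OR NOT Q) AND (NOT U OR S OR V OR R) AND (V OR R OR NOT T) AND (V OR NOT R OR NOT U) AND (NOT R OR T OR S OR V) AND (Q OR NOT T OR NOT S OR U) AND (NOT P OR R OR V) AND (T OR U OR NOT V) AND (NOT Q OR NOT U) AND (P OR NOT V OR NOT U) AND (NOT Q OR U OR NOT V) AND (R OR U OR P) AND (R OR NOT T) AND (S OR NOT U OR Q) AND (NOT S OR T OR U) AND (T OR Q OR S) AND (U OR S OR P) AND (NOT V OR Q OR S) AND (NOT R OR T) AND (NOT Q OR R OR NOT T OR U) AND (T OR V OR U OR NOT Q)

Suppose Q = false.
Branch on S: set S = true.
Branch on P: set P = false.
Branch on V: set V = false.
Branch on U: set U = false.
(NOT T) alone gives T = false.
But (T) is also a unit clause — contradiction.
Undo U and try U = true.
(T) alone gives T = true.
But (NOT T) is also a unit clause — contradiction.
Both values of U lead to a conflict.
Undo V and try V = true.
(NOT R) alone gives R = false.
(NOT U) alone gives U = false.
But (U) is also a unit clause — contradiction.
Both values of V lead to a conflict.
Undo P and try P = true.
(R) alone gives R = true.
(T) alone gives T = true.
(NOT U) alone gives U = false.
But (U) is also a unit clause — contradiction.
Both values of P lead to a conflict.
Undo S and try S = false.
(U) alone gives U = true.
But (NOT U) is also a unit clause — contradiction.
Both values of S lead to a conflict.
So every satisfying assignment has Q = True.

True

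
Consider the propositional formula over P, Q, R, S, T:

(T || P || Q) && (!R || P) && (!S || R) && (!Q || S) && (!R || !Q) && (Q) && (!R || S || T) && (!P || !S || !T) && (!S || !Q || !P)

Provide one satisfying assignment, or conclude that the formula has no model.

(Q) alone gives Q = true.
(S) alone gives S = true.
(R) alone gives R = true.
That conflicts with the unit clause (!R).

UNSATISFIABLE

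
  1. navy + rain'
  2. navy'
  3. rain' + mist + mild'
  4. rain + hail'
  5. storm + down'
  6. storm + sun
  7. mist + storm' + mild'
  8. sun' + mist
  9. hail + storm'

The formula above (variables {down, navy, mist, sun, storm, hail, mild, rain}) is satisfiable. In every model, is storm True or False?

False

Suppose storm = 1.
The clause (navy') is unit, so navy = 0.
The clause (rain') is unit, so rain = 0.
The clause (hail') is unit, so hail = 0.
Now (hail) is unsatisfied and unit — conflict.
So every satisfying assignment has storm = False.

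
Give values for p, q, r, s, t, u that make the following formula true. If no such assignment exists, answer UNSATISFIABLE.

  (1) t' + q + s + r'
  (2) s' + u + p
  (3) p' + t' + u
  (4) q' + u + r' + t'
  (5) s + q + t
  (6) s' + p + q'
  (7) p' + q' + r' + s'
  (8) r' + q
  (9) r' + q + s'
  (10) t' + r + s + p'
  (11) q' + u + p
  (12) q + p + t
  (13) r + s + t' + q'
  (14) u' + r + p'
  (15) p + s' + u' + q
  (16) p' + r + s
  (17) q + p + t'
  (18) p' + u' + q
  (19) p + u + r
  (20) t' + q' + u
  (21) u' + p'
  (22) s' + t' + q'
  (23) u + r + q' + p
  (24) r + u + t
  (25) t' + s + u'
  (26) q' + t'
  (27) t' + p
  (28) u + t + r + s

Case r = 1:
From the singleton clause (q), q = 1.
From the singleton clause (t'), t = 0.
Case s = 0:
Case u = 0:
From the singleton clause (p), p = 1.
This assignment satisfies each clause.

p: 1; q: 1; r: 1; s: 0; t: 0; u: 0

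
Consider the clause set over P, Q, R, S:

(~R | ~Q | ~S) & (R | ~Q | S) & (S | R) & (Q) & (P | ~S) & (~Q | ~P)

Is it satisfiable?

Satisfiable

(Q) alone gives Q = 1.
(~P) alone gives P = 0.
(~S) alone gives S = 0.
(R) alone gives R = 1.
This assignment satisfies each clause.
A satisfying assignment: P ↦ 0, Q ↦ 1, R ↦ 1, S ↦ 0.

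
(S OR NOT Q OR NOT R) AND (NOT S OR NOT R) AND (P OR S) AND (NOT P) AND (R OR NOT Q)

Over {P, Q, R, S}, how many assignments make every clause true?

There are 2^4 = 16 truth assignments over (P, Q, R, S).
Check each against the 5 clauses (columns in the order P, Q, R, S):
  F F F F  ✗ fails (P OR S)
  F F F T  ✓ satisfies all
  F F T F  ✗ fails (P OR S)
  F F T T  ✗ fails (NOT S OR NOT R)
  F T F F  ✗ fails (P OR S)
  F T F T  ✗ fails (R OR NOT Q)
  F T T F  ✗ fails (S OR NOT Q OR NOT R)
  F T T T  ✗ fails (NOT S OR NOT R)
  T F F F  ✗ fails (NOT P)
  T F F T  ✗ fails (NOT P)
  T F T F  ✗ fails (NOT P)
  T F T T  ✗ fails (NOT S OR NOT R)
  T T F F  ✗ fails (NOT P)
  T T F T  ✗ fails (NOT P)
  T T T F  ✗ fails (S OR NOT Q OR NOT R)
  T T T T  ✗ fails (NOT S OR NOT R)
1 of the 16 rows is a model.

1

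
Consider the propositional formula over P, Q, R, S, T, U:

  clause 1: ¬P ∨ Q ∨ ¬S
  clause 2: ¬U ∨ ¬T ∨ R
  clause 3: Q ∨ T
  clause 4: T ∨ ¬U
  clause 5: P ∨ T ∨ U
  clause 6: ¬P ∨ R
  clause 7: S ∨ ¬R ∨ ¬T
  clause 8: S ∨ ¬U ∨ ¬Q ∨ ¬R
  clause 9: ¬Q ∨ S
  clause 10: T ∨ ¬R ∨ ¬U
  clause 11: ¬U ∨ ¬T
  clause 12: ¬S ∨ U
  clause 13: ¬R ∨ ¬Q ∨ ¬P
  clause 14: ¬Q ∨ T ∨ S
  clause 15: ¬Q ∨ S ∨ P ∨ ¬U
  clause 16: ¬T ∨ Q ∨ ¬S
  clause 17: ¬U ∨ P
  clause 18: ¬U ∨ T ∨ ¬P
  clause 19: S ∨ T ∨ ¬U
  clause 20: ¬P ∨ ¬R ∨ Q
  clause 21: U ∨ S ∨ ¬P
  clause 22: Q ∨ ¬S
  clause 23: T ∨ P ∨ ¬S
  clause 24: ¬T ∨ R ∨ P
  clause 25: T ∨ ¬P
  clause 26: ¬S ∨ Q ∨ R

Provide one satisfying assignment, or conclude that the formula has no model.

Suppose Q = True.
From the singleton clause (S), S = True.
From the singleton clause (U), U = True.
From the singleton clause (T), T = True.
But (¬T) is also a unit clause — contradiction.
That branch fails; take Q = False instead.
From the singleton clause (T), T = True.
From the singleton clause (¬U), U = False.
From the singleton clause (¬S), S = False.
From the singleton clause (¬R), R = False.
From the singleton clause (¬P), P = False.
But (P) is also a unit clause — contradiction.
Neither Q = True nor Q = False works.

UNSATISFIABLE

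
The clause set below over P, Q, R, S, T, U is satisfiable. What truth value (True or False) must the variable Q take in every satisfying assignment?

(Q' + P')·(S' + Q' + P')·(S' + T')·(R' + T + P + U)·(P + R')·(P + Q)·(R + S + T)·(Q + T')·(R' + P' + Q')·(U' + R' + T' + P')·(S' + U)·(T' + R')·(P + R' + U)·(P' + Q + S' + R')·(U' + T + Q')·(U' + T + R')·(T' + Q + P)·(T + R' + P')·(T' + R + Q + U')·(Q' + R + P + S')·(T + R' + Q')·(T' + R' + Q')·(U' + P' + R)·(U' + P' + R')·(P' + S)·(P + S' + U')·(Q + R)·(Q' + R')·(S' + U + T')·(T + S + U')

Suppose Q = 0.
The clause (P) is unit, so P = 1.
The clause (T') is unit, so T = 0.
The clause (R') is unit, so R = 0.
But (R) is also a unit clause — contradiction.
So every satisfying assignment has Q = True.

True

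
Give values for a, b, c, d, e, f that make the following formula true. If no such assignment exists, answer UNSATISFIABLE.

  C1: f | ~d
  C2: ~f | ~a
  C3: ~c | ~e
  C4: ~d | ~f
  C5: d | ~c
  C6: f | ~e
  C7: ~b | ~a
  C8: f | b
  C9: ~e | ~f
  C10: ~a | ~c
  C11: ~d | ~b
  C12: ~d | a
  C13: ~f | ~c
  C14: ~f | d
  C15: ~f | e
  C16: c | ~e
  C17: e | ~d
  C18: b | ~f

a ↦ 0; b ↦ 1; c ↦ 0; d ↦ 0; e ↦ 0; f ↦ 0

Try f = 0.
Unit clause (~d) forces d = 0.
Unit clause (~c) forces c = 0.
Unit clause (~e) forces e = 0.
Unit clause (b) forces b = 1.
Unit clause (~a) forces a = 0.
This assignment satisfies each clause.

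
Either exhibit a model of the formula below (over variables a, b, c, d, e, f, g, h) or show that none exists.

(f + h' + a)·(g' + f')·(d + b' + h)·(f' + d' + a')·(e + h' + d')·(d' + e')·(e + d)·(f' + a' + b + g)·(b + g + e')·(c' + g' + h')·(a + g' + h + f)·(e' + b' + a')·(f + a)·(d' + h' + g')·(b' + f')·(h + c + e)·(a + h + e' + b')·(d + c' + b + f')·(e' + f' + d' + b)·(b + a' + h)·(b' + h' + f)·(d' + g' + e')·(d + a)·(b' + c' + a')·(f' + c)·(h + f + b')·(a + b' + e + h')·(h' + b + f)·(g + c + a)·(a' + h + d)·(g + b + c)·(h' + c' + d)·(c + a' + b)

a: 0,  b: 0,  c: 1,  d: 1,  e: 0,  f: 1,  g: 0,  h: 0

Suppose g = 0.
Suppose d = 1.
(e') alone gives e = 0.
(h') alone gives h = 0.
(c) alone gives c = 1.
Suppose f = 1.
(a') alone gives a = 0.
(b') alone gives b = 0.
This assignment satisfies each clause.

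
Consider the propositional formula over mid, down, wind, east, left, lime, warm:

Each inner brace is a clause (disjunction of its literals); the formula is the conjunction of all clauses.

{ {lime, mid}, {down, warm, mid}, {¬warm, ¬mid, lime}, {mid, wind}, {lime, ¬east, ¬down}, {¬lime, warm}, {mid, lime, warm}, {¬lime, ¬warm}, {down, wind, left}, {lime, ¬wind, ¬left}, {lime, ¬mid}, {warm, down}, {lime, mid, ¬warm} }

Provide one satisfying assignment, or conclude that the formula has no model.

Suppose lime = True.
From the singleton clause (warm), warm = True.
But (¬warm) is also a unit clause — contradiction.
That branch fails; take lime = False instead.
From the singleton clause (mid), mid = True.
But (¬mid) is also a unit clause — contradiction.
Either choice for lime ends in contradiction.

UNSATISFIABLE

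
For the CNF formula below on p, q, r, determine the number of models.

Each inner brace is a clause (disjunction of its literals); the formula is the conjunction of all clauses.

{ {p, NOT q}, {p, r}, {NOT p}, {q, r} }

1

There are 2^3 = 8 truth assignments over (p, q, r).
Check each against the 4 clauses (columns in the order p, q, r):
  F F F  ✗ fails (p OR r)
  F F T  ✓ satisfies all
  F T F  ✗ fails (p OR NOT q)
  F T T  ✗ fails (p OR NOT q)
  T F F  ✗ fails (NOT p)
  T F T  ✗ fails (NOT p)
  T T F  ✗ fails (NOT p)
  T T T  ✗ fails (NOT p)
1 of the 8 rows is a model.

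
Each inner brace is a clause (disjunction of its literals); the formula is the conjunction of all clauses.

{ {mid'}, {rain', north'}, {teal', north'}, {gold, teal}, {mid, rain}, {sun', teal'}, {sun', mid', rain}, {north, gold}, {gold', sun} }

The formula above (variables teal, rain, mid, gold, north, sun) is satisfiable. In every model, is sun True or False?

True

Suppose sun = 0.
The clause (mid') is unit, so mid = 0.
The clause (rain) is unit, so rain = 1.
The clause (north') is unit, so north = 0.
The clause (gold) is unit, so gold = 1.
But (gold') is also a unit clause — contradiction.
So every satisfying assignment has sun = True.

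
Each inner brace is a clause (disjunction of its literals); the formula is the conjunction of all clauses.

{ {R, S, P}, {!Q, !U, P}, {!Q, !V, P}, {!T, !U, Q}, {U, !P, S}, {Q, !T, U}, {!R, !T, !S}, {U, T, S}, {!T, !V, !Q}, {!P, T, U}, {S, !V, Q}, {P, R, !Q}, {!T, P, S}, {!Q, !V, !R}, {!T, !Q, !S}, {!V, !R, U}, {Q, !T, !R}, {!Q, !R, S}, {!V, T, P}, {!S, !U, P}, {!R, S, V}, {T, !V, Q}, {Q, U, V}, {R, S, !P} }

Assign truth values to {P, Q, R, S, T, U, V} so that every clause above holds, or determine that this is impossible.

Try R = false.
Try S = true.
Try P = true.
Try T = false.
Unit clause (U) forces U = true.
Try V = true.
Unit clause (Q) forces Q = true.
All clauses are satisfied.

P=true,  Q=true,  R=false,  S=true,  T=false,  U=true,  V=true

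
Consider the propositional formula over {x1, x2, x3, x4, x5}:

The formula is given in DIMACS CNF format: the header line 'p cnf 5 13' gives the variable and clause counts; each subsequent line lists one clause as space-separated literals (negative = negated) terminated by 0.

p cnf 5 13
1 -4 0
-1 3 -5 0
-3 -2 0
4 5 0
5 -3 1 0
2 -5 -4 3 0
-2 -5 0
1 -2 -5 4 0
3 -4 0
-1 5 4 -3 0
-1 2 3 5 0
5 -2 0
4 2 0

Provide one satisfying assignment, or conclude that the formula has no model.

x1=True,  x2=False,  x3=True,  x4=True,  x5=True

Try x1 = True.
Try x3 = True.
Unit clause (¬x2) forces x2 = False.
Unit clause (x4) forces x4 = True.
Every clause is now satisfied; x5 is unconstrained.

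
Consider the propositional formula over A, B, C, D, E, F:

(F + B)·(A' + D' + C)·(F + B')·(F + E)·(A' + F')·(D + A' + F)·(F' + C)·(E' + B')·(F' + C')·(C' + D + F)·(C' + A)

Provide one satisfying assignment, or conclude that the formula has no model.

Try F = 1.
From the singleton clause (A'), A = 0.
From the singleton clause (C), C = 1.
Now (C') is unsatisfied and unit — conflict.
That branch fails; take F = 0 instead.
From the singleton clause (B), B = 1.
Now (B') is unsatisfied and unit — conflict.
Either choice for F ends in contradiction.

UNSATISFIABLE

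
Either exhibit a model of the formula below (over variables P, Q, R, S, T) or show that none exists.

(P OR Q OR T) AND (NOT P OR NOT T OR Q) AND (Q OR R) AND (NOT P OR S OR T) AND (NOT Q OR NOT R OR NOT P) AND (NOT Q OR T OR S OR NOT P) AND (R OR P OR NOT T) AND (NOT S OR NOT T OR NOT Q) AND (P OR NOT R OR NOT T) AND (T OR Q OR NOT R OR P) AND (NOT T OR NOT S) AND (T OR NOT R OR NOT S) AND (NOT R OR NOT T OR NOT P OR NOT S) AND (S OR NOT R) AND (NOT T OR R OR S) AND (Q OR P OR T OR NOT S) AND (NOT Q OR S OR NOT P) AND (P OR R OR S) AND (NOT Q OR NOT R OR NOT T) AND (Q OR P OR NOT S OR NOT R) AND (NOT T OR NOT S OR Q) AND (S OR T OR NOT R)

Suppose Q = true.
Suppose R = false.
Suppose P = true.
From the singleton clause (S), S = true.
From the singleton clause (NOT T), T = false.
All clauses are satisfied.

P ↦ true,  Q ↦ true,  R ↦ false,  S ↦ true,  T ↦ false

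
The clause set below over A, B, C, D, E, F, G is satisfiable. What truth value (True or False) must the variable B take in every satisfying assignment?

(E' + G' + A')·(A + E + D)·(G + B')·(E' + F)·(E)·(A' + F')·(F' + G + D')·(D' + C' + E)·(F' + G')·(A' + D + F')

Suppose B = 1.
The clause (G) is unit, so G = 1.
The clause (E) is unit, so E = 1.
The clause (A') is unit, so A = 0.
The clause (F) is unit, so F = 1.
But (F') is also a unit clause — contradiction.
So every satisfying assignment has B = False.

False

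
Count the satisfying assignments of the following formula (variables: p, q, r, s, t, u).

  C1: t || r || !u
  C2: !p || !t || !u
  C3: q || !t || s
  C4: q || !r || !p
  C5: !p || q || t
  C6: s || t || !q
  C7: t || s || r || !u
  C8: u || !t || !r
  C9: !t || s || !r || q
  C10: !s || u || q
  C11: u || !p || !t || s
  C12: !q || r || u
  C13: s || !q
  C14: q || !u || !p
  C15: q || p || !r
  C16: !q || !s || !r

3

There are 2^6 = 64 truth assignments over (p, q, r, s, t, u).
Split on t. With t = true, the clauses containing t are satisfied and !t drops from the rest; 2 of the 2^5 = 32 assignments to the other variables satisfy what remains.
With t = false, by the same count on the reduced clause set, 1 assignment works.
Total: 2 + 1 = 3.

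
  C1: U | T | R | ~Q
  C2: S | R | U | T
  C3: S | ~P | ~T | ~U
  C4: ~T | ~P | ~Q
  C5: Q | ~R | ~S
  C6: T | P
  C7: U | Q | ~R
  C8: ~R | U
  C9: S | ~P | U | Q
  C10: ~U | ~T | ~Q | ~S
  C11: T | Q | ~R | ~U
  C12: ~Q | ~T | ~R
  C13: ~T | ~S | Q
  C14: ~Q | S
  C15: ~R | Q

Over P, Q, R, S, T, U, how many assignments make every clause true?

8

There are 2^6 = 64 truth assignments over (P, Q, R, S, T, U).
Split on S. With S = 1, the clauses containing S are satisfied and ~S drops from the rest; 5 of the 2^5 = 32 assignments to the other variables satisfy what remains.
With S = 0, by the same count on the reduced clause set, 3 assignments work.
Total: 5 + 3 = 8.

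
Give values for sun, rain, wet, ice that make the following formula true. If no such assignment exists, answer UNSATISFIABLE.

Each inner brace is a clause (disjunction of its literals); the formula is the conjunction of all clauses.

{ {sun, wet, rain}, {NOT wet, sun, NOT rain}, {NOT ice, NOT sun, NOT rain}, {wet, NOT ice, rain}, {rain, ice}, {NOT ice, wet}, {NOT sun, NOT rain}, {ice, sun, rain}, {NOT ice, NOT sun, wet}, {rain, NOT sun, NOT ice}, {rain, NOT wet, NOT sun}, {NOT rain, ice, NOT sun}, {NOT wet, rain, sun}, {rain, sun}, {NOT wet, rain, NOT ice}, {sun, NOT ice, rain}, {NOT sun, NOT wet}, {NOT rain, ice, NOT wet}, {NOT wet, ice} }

Case rain = true:
Unit clause (NOT sun) forces sun = false.
Unit clause (NOT wet) forces wet = false.
Unit clause (NOT ice) forces ice = false.
This assignment satisfies each clause.

sun: false,  rain: true,  wet: false,  ice: false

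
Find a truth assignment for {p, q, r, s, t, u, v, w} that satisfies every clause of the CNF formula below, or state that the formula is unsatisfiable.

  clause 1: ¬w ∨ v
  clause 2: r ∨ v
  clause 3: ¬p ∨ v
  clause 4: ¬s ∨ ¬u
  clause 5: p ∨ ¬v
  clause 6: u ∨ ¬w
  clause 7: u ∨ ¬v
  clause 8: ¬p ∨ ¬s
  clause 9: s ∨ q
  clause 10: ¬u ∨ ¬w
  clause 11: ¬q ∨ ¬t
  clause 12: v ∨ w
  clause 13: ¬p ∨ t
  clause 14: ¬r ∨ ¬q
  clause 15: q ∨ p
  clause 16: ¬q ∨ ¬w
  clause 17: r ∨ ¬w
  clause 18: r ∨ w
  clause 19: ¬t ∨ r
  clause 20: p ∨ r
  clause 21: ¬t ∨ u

UNSATISFIABLE

Case w = False:
(v) alone gives v = True.
(p) alone gives p = True.
(u) alone gives u = True.
(¬s) alone gives s = False.
(q) alone gives q = True.
(¬t) alone gives t = False.
Now (t) is unsatisfied and unit — conflict.
So w must be the other value — set w = True.
(v) alone gives v = True.
(p) alone gives p = True.
(u) alone gives u = True.
Now (¬u) is unsatisfied and unit — conflict.
Neither w = True nor w = False works.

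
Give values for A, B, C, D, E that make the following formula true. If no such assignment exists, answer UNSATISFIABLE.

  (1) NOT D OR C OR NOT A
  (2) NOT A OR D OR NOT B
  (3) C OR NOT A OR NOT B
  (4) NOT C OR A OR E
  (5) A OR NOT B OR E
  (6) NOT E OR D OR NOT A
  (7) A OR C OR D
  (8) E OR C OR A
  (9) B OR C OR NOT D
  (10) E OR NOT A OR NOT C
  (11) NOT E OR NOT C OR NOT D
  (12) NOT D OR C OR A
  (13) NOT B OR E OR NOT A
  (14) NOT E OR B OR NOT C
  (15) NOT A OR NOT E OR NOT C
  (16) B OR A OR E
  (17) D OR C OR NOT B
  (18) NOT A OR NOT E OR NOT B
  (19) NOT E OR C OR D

Branch on D: set D = false.
Branch on A: set A = false.
(C) alone gives C = true.
(E) alone gives E = true.
(B) alone gives B = true.
Every clause now holds.

A ↦ false, B ↦ true, C ↦ true, D ↦ false, E ↦ true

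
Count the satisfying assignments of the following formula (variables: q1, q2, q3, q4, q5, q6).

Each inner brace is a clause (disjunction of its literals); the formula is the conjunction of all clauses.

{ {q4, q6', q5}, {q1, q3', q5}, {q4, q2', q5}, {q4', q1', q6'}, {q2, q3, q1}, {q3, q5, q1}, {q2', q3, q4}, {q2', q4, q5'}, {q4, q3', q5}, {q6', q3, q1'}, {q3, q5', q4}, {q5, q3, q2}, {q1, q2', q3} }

15

There are 2^6 = 64 truth assignments over (q1, q2, q3, q4, q5, q6).
Split on q4. With q4 = 1, the clauses containing q4 are satisfied and q4' drops from the rest; 11 of the 2^5 = 32 assignments to the other variables satisfy what remains.
With q4 = 0, by the same count on the reduced clause set, 4 assignments work.
(One model: q1=F, q2=F, q3=T, q4=F, q5=T, q6=F.)
Total: 11 + 4 = 15.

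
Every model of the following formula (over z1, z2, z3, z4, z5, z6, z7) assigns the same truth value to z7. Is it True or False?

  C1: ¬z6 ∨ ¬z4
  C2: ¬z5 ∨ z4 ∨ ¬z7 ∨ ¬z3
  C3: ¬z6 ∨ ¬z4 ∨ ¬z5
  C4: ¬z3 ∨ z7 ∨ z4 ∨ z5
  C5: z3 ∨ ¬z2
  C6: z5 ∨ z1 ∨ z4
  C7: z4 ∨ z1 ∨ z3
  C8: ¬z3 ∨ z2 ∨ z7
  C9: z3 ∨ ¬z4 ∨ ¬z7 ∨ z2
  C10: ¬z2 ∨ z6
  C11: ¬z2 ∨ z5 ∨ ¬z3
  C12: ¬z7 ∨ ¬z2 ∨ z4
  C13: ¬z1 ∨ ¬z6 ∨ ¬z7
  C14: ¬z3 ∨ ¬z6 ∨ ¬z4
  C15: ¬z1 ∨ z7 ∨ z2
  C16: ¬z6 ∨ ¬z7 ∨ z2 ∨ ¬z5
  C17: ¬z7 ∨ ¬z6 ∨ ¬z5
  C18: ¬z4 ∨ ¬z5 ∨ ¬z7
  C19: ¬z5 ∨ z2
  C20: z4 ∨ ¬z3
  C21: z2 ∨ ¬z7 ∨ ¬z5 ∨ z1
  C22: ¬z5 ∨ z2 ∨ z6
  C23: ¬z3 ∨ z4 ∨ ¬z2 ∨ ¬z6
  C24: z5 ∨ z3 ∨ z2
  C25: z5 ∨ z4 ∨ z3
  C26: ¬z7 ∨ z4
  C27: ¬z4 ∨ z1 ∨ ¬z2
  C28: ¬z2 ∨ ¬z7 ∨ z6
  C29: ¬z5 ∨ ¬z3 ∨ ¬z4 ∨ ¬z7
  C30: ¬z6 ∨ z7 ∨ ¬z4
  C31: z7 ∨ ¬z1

Suppose z7 = False.
The clause (¬z1) is unit, so z1 = False.
Suppose z6 = False.
The clause (¬z2) is unit, so z2 = False.
The clause (¬z3) is unit, so z3 = False.
The clause (z4) is unit, so z4 = True.
The clause (¬z5) is unit, so z5 = False.
Now (z5) is unsatisfied and unit — conflict.
That branch fails; take z6 = True instead.
The clause (¬z4) is unit, so z4 = False.
The clause (z5) is unit, so z5 = True.
The clause (z3) is unit, so z3 = True.
Now (¬z3) is unsatisfied and unit — conflict.
Both values of z6 lead to a conflict.
So every satisfying assignment has z7 = True.

True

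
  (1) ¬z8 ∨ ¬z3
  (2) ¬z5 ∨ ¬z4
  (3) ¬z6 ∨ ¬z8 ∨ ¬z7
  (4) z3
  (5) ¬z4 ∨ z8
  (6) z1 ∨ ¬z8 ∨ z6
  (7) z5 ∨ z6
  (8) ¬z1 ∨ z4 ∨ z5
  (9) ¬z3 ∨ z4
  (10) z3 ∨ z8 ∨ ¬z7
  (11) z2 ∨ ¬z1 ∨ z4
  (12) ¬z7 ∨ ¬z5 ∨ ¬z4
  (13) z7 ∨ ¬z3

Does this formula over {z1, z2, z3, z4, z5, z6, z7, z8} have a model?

The clause (z3) is unit, so z3 = True.
The clause (¬z8) is unit, so z8 = False.
The clause (¬z4) is unit, so z4 = False.
Now (z4) is unsatisfied and unit — conflict.
No assignment satisfies every clause.

Unsatisfiable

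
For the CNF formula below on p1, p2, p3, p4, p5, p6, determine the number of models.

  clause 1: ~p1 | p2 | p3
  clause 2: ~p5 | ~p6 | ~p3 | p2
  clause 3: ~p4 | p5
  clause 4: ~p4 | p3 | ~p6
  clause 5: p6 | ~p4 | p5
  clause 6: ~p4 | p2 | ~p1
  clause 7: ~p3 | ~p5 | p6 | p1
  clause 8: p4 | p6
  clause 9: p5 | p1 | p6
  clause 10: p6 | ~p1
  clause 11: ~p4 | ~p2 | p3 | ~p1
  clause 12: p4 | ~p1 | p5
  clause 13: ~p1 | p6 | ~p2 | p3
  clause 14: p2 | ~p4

There are 2^6 = 64 truth assignments over (p1, p2, p3, p4, p5, p6).
Split on p3. With p3 = 1, the clauses containing p3 are satisfied and ~p3 drops from the rest; 6 of the 2^5 = 32 assignments to the other variables satisfy what remains.
With p3 = 0, by the same count on the reduced clause set, 6 assignments work.
(One model: p1=F, p2=F, p3=F, p4=F, p5=F, p6=T.)
Total: 6 + 6 = 12.

12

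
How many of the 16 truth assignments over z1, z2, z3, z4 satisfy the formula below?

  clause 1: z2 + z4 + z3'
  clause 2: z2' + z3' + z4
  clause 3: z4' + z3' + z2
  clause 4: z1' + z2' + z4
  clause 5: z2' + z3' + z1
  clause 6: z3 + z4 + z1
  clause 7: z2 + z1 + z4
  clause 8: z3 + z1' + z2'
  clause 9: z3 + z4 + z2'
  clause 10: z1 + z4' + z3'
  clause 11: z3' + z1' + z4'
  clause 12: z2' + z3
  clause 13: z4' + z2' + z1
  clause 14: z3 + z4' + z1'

2

There are 2^4 = 16 truth assignments over (z1, z2, z3, z4).
Check each against the 14 clauses (columns in the order z1, z2, z3, z4):
  F F F F  ✗ fails (z3 + z4 + z1)
  F F F T  ✓ satisfies all
  F F T F  ✗ fails (z2 + z4 + z3')
  F F T T  ✗ fails (z4' + z3' + z2)
  F T F F  ✗ fails (z3 + z4 + z1)
  F T F T  ✗ fails (z2' + z3)
  F T T F  ✗ fails (z2' + z3' + z4)
  F T T T  ✗ fails (z2' + z3' + z1)
  T F F F  ✓ satisfies all
  T F F T  ✗ fails (z3 + z4' + z1')
  T F T F  ✗ fails (z2 + z4 + z3')
  T F T T  ✗ fails (z4' + z3' + z2)
  T T F F  ✗ fails (z1' + z2' + z4)
  T T F T  ✗ fails (z3 + z1' + z2')
  T T T F  ✗ fails (z2' + z3' + z4)
  T T T T  ✗ fails (z3' + z1' + z4')
2 of the 16 rows are models.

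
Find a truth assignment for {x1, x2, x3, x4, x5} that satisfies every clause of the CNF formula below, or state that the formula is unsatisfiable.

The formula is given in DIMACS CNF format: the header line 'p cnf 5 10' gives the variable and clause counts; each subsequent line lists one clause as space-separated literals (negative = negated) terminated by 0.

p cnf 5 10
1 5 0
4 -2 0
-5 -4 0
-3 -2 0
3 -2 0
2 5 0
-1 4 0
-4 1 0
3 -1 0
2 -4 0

x1=False, x2=False, x3=False, x4=False, x5=True

Case x1 = False:
The clause (x5) is unit, so x5 = True.
The clause (¬x4) is unit, so x4 = False.
The clause (¬x2) is unit, so x2 = False.
No clause remains; x3 is free.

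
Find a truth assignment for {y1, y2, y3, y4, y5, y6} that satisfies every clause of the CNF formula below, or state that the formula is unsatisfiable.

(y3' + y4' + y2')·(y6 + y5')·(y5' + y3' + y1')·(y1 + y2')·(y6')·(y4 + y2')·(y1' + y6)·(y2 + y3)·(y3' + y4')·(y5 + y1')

From the singleton clause (y6'), y6 = 0.
From the singleton clause (y5'), y5 = 0.
From the singleton clause (y1'), y1 = 0.
From the singleton clause (y2'), y2 = 0.
From the singleton clause (y3), y3 = 1.
From the singleton clause (y4'), y4 = 0.
All clauses are satisfied.

y1: 0,  y2: 0,  y3: 1,  y4: 0,  y5: 0,  y6: 0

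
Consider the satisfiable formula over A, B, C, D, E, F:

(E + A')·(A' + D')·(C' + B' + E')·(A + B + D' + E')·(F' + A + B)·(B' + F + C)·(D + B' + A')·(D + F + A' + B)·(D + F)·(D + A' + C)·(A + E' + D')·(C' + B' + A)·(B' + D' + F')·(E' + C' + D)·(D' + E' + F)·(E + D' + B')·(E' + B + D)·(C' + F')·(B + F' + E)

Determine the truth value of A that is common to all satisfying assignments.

False

Suppose A = 1.
Unit clause (E) forces E = 1.
Unit clause (D') forces D = 0.
Unit clause (B') forces B = 0.
Now (B) is unsatisfied and unit — conflict.
So every satisfying assignment has A = False.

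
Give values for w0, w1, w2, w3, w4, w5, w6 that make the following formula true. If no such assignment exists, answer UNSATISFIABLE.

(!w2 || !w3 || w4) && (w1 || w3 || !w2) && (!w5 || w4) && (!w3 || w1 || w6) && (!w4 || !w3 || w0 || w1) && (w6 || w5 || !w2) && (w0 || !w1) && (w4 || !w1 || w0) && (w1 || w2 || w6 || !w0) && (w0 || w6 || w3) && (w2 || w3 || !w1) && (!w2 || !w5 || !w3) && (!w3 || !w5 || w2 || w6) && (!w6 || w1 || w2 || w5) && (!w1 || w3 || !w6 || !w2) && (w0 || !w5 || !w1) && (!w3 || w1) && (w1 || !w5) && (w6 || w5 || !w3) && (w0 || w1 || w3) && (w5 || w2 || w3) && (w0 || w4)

Try w5 = true.
From the singleton clause (w4), w4 = true.
From the singleton clause (w1), w1 = true.
From the singleton clause (w0), w0 = true.
Try w2 = false.
From the singleton clause (w3), w3 = true.
From the singleton clause (w6), w6 = true.
All clauses are satisfied.

w0 ↦ true,  w1 ↦ true,  w2 ↦ false,  w3 ↦ true,  w4 ↦ true,  w5 ↦ true,  w6 ↦ true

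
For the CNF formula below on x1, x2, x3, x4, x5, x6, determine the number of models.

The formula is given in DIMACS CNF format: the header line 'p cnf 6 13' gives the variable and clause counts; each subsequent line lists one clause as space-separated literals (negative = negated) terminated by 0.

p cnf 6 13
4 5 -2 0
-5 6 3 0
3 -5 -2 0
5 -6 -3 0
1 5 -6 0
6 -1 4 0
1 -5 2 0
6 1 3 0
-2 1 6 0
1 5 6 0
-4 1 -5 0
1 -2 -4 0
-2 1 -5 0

There are 2^6 = 64 truth assignments over (x1, x2, x3, x4, x5, x6).
Split on x5. With x5 = True, the clauses containing x5 are satisfied and ¬x5 drops from the rest; 8 of the 2^5 = 32 assignments to the other variables satisfy what remains.
With x5 = False, by the same count on the reduced clause set, 7 assignments work.
Total: 8 + 7 = 15.

15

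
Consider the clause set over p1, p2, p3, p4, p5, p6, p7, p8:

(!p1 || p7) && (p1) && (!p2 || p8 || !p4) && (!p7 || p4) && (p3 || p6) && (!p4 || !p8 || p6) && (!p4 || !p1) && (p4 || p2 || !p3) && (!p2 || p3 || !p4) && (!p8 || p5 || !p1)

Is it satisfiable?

No, unsatisfiable

From the singleton clause (p1), p1 = true.
From the singleton clause (p7), p7 = true.
From the singleton clause (p4), p4 = true.
But (!p4) is also a unit clause — contradiction.
No assignment satisfies every clause.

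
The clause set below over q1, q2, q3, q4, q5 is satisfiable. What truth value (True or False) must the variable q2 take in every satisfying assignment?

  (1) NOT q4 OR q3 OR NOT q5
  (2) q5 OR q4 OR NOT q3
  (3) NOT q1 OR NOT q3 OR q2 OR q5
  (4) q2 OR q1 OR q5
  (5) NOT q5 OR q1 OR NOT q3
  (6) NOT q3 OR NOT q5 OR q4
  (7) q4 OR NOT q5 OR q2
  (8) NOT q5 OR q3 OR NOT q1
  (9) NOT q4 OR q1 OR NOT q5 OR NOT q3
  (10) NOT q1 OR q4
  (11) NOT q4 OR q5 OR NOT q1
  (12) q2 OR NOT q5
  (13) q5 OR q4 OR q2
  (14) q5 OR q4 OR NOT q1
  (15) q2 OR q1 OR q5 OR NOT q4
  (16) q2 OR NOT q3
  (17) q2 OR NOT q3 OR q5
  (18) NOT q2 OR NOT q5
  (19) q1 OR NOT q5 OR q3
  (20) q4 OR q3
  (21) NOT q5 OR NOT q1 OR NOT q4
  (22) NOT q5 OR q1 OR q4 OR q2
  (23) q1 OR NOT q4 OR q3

True

Suppose q2 = false.
Unit clause (NOT q5) forces q5 = false.
Unit clause (q1) forces q1 = true.
Unit clause (NOT q3) forces q3 = false.
Unit clause (q4) forces q4 = true.
Now (NOT q4) is unsatisfied and unit — conflict.
So every satisfying assignment has q2 = True.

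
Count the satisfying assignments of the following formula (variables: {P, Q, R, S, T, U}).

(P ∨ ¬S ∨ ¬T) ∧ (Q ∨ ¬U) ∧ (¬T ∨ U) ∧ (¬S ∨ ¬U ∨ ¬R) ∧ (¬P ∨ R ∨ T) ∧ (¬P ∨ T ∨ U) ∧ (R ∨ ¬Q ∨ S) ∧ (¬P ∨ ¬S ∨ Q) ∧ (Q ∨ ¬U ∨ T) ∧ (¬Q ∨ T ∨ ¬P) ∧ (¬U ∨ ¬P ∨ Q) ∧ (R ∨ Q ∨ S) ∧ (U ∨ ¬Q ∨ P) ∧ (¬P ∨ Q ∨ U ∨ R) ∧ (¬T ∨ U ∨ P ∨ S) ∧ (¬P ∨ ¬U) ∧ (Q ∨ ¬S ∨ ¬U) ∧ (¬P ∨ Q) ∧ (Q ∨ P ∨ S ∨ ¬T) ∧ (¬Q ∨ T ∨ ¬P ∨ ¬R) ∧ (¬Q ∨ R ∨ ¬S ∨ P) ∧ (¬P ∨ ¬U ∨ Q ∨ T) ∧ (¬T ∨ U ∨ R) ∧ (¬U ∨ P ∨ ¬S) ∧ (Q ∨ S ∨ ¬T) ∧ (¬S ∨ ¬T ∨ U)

There are 2^6 = 64 truth assignments over (P, Q, R, S, T, U).
Split on R. With R = True, the clauses containing R are satisfied and ¬R drops from the rest; 4 of the 2^5 = 32 assignments to the other variables satisfy what remains.
With R = False, by the same count on the reduced clause set, 1 assignment works.
(One model: P=F, Q=F, R=F, S=T, T=F, U=F.)
Total: 4 + 1 = 5.

5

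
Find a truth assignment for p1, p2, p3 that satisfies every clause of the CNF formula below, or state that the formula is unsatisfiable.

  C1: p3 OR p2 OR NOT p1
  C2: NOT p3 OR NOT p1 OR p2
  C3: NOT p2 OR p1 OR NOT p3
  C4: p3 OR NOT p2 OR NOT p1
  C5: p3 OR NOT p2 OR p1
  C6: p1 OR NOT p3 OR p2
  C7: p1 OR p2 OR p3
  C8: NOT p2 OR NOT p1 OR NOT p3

UNSATISFIABLE

Branch on p3: set p3 = true.
Branch on p1: set p1 = false.
Unit clause (NOT p2) forces p2 = false.
That conflicts with the unit clause (p2).
Backtrack on p1: now try p1 = true.
Unit clause (p2) forces p2 = true.
That conflicts with the unit clause (NOT p2).
Neither p1 = true nor p1 = false works.
Backtrack on p3: now try p3 = false.
Branch on p2: set p2 = true.
Unit clause (NOT p1) forces p1 = false.
That conflicts with the unit clause (p1).
Backtrack on p2: now try p2 = false.
Unit clause (NOT p1) forces p1 = false.
That conflicts with the unit clause (p1).
Neither p2 = true nor p2 = false works.
Neither p3 = true nor p3 = false works.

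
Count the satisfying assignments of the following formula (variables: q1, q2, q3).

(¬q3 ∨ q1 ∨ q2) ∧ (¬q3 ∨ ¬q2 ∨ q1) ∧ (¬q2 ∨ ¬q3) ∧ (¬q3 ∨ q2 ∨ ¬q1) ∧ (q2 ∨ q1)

3

There are 2^3 = 8 truth assignments over (q1, q2, q3).
Split on q3. With q3 = True, the clauses containing q3 are satisfied and ¬q3 drops from the rest; 0 of the 2^2 = 4 assignments to the other variables satisfy what remains.
With q3 = False, by the same count on the reduced clause set, 3 assignments work.
(One model: q1=F, q2=T, q3=F.)
Total: 0 + 3 = 3.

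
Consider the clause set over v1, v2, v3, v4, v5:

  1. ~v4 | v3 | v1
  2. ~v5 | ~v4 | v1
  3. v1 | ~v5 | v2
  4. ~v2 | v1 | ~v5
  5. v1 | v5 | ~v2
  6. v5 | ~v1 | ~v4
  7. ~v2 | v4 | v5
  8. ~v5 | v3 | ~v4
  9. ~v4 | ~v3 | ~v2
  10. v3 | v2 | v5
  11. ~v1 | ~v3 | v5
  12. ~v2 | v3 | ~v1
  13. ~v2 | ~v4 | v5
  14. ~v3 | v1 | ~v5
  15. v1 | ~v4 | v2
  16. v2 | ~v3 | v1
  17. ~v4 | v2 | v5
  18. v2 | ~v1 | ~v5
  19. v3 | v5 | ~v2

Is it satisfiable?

Branch on v4: set v4 = 0.
Branch on v2: set v2 = 1.
The clause (v5) is unit, so v5 = 1.
The clause (v1) is unit, so v1 = 1.
The clause (v3) is unit, so v3 = 1.
Every clause now holds.
A satisfying assignment: v1: 1; v2: 1; v3: 1; v4: 0; v5: 1.

Yes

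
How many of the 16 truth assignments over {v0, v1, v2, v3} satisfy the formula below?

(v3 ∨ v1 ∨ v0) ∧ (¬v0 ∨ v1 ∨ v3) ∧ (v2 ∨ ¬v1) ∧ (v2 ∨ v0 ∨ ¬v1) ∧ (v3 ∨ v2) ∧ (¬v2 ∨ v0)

5

There are 2^4 = 16 truth assignments over (v0, v1, v2, v3).
Split on v2. With v2 = True, the clauses containing v2 are satisfied and ¬v2 drops from the rest; 3 of the 2^3 = 8 assignments to the other variables satisfy what remains.
With v2 = False, by the same count on the reduced clause set, 2 assignments work.
Total: 3 + 2 = 5.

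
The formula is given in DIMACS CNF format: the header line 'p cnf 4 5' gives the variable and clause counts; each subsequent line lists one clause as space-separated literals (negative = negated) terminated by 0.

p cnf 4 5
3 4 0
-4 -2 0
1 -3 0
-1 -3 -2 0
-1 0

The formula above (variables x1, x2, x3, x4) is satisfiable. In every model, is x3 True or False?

Suppose x3 = True.
The clause (x1) is unit, so x1 = True.
But (¬x1) is also a unit clause — contradiction.
So every satisfying assignment has x3 = False.

False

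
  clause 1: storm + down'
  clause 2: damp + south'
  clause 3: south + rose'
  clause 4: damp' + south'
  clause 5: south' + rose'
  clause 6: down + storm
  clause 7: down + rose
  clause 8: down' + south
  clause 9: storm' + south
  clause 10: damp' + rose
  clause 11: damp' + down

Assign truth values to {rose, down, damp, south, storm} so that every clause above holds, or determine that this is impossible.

Suppose storm = 1.
The clause (south) is unit, so south = 1.
The clause (damp) is unit, so damp = 1.
But (damp') is also a unit clause — contradiction.
Backtrack on storm: now try storm = 0.
The clause (down') is unit, so down = 0.
But (down) is also a unit clause — contradiction.
Neither storm = 1 nor storm = 0 works.

UNSATISFIABLE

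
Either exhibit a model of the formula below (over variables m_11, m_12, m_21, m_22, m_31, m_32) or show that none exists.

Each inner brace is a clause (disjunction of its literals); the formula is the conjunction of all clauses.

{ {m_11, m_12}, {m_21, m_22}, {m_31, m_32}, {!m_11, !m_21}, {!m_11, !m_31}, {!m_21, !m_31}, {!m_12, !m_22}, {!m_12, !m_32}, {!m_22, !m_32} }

UNSATISFIABLE

Try m_11 = true.
The clause (!m_21) is unit, so m_21 = false.
The clause (m_22) is unit, so m_22 = true.
The clause (!m_31) is unit, so m_31 = false.
The clause (m_32) is unit, so m_32 = true.
But (!m_32) is also a unit clause — contradiction.
So m_11 must be the other value — set m_11 = false.
The clause (m_12) is unit, so m_12 = true.
The clause (!m_22) is unit, so m_22 = false.
The clause (m_21) is unit, so m_21 = true.
The clause (!m_31) is unit, so m_31 = false.
The clause (m_32) is unit, so m_32 = true.
But (!m_32) is also a unit clause — contradiction.
Either choice for m_11 ends in contradiction.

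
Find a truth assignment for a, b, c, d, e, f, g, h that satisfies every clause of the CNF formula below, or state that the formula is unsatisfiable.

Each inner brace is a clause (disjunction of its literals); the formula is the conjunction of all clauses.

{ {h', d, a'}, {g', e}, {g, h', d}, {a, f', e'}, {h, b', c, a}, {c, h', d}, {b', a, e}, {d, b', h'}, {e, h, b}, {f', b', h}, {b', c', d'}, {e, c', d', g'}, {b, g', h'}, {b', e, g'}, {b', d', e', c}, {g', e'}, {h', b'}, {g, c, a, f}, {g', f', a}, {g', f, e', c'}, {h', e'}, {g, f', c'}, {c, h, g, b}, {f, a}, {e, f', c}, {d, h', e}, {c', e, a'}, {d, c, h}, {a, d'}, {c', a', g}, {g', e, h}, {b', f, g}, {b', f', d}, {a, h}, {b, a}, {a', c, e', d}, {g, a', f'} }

Try g = 0.
Try h = 1.
The clause (d) is unit, so d = 1.
The clause (b') is unit, so b = 0.
The clause (e') is unit, so e = 0.
The clause (a) is unit, so a = 1.
The clause (c') is unit, so c = 0.
The clause (f') is unit, so f = 0.
Every clause now holds.

a: 1; b: 0; c: 0; d: 1; e: 0; f: 0; g: 0; h: 1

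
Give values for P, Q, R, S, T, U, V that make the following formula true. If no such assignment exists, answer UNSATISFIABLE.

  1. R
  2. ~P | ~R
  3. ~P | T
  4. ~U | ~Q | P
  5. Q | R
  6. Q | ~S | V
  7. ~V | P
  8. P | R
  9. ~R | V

Unit clause (R) forces R = 1.
Unit clause (~P) forces P = 0.
Unit clause (~V) forces V = 0.
Now (V) is unsatisfied and unit — conflict.

UNSATISFIABLE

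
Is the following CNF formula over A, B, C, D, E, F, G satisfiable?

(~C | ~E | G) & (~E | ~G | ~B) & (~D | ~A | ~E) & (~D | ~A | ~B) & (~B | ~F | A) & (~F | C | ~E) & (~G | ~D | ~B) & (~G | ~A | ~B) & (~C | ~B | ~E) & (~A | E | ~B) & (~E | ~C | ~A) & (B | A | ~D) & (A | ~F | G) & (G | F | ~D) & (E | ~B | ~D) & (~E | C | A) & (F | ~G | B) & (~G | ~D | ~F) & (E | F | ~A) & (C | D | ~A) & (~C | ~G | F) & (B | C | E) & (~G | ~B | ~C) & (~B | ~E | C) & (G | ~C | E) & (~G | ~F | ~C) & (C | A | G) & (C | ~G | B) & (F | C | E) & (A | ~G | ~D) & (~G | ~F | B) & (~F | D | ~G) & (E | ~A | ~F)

No

Suppose C = 0.
Suppose F = 0.
(E) alone gives E = 1.
(A) alone gives A = 1.
(~D) alone gives D = 0.
Now (D) is unsatisfied and unit — conflict.
So F must be the other value — set F = 1.
(~E) alone gives E = 0.
(B) alone gives B = 1.
(A) alone gives A = 1.
Now (~A) is unsatisfied and unit — conflict.
Neither F = 1 nor F = 0 works.
So C must be the other value — set C = 1.
Suppose E = 0.
(G) alone gives G = 1.
(F) alone gives F = 1.
Now (~F) is unsatisfied and unit — conflict.
So E must be the other value — set E = 1.
(G) alone gives G = 1.
(~B) alone gives B = 0.
(~A) alone gives A = 0.
(~D) alone gives D = 0.
(F) alone gives F = 1.
Now (~F) is unsatisfied and unit — conflict.
Neither E = 1 nor E = 0 works.
Neither C = 1 nor C = 0 works.
No assignment satisfies every clause.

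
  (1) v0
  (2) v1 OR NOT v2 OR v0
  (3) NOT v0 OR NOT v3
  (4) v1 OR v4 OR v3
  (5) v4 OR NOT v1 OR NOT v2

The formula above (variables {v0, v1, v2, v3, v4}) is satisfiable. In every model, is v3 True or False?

Suppose v3 = true.
Unit clause (v0) forces v0 = true.
That conflicts with the unit clause (NOT v0).
So every satisfying assignment has v3 = False.

False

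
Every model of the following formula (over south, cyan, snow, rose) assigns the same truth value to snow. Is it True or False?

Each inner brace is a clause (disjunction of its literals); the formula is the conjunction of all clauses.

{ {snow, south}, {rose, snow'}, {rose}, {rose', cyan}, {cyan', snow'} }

Suppose snow = 1.
The clause (rose) is unit, so rose = 1.
The clause (cyan) is unit, so cyan = 1.
That conflicts with the unit clause (cyan').
So every satisfying assignment has snow = False.

False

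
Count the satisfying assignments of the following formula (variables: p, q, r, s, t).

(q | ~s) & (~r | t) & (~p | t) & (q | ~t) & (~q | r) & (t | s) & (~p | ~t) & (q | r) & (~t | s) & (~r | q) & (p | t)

1

There are 2^5 = 32 truth assignments over (p, q, r, s, t).
Split on p. With p = 1, the clauses containing p are satisfied and ~p drops from the rest; 0 of the 2^4 = 16 assignments to the other variables satisfy what remains.
With p = 0, by the same count on the reduced clause set, 1 assignment works.
(One model: p=F, q=T, r=T, s=T, t=T.)
Total: 0 + 1 = 1.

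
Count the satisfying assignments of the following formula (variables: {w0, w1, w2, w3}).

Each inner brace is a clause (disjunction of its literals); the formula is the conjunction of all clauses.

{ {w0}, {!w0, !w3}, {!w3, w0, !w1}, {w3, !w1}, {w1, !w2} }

There are 2^4 = 16 truth assignments over (w0, w1, w2, w3).
Check each against the 5 clauses (columns in the order w0, w1, w2, w3):
  F F F F  ✗ fails (w0)
  F F F T  ✗ fails (w0)
  F F T F  ✗ fails (w0)
  F F T T  ✗ fails (w0)
  F T F F  ✗ fails (w0)
  F T F T  ✗ fails (w0)
  F T T F  ✗ fails (w0)
  F T T T  ✗ fails (w0)
  T F F F  ✓ satisfies all
  T F F T  ✗ fails (!w0 || !w3)
  T F T F  ✗ fails (w1 || !w2)
  T F T T  ✗ fails (!w0 || !w3)
  T T F F  ✗ fails (w3 || !w1)
  T T F T  ✗ fails (!w0 || !w3)
  T T T F  ✗ fails (w3 || !w1)
  T T T T  ✗ fails (!w0 || !w3)
1 of the 16 rows is a model.

1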